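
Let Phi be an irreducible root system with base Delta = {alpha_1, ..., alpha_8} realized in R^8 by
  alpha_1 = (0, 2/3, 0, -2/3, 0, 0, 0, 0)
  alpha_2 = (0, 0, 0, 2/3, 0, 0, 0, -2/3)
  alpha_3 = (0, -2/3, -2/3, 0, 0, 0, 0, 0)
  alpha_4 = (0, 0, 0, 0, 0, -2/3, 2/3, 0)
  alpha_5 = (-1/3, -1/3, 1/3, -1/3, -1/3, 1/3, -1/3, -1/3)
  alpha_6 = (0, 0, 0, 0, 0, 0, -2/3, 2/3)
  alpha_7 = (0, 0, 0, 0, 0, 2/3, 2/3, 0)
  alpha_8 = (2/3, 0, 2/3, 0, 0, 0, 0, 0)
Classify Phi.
type E_8

Compute the Cartan integers a_ij = 2(alpha_i, alpha_j)/(alpha_j, alpha_j); the resulting 8x8 Cartan matrix is
[[2, -1, -1, 0, 0, 0, 0, 0], [-1, 2, 0, 0, 0, -1, 0, 0], [-1, 0, 2, 0, 0, 0, 0, -1], [0, 0, 0, 2, -1, -1, 0, 0], [0, 0, 0, -1, 2, 0, 0, 0], [0, -1, 0, -1, 0, 2, -1, 0], [0, 0, 0, 0, 0, -1, 2, 0], [0, 0, -1, 0, 0, 0, 0, 2]].
All simple roots have the same length, so the diagram is simply laced. The associated Dynkin diagram is a chain of 7 nodes with one extra node attached to the third node from one end (E_8), so the type is E_8.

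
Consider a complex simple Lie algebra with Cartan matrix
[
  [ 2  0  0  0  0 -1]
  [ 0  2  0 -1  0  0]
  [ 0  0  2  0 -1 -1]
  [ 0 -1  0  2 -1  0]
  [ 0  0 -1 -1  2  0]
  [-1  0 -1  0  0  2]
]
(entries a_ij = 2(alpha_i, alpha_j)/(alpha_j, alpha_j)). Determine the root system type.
The matrix has rank 6 with 2's on the diagonal. Reading the off-diagonal entries as Dynkin edges (a single edge where a_ij = a_ji = -1; a double or triple edge where a_ij * a_ji = 2 or 3), the diagram is a chain of 6 nodes with single edges (A_6). One simple-root ordering that puts it in standard form is (alpha_1, alpha_6, alpha_3, alpha_5, alpha_4, alpha_2). So the algebra is type A_6, i.e. sl(7).

A6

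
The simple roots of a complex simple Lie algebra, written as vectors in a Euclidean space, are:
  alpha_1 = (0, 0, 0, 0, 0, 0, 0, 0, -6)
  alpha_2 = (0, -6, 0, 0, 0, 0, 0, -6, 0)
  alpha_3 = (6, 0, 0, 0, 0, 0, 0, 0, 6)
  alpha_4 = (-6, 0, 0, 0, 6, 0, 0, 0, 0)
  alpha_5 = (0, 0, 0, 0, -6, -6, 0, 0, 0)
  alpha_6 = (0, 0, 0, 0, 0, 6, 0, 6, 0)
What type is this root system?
Compute the Cartan integers a_ij = 2(alpha_i, alpha_j)/(alpha_j, alpha_j); the resulting 6x6 Cartan matrix is
[[2, 0, -1, 0, 0, 0], [0, 2, 0, 0, 0, -1], [-2, 0, 2, -1, 0, 0], [0, 0, -1, 2, -1, 0], [0, 0, 0, -1, 2, -1], [0, -1, 0, 0, -1, 2]].
The roots have two lengths (squared-length ratio 2:1); the short ones are alpha_{1}. The associated Dynkin diagram is a chain of 6 nodes with a double edge at one end; the terminal node there is the unique short simple root (B_6), so the type is B_6 (the algebra so(13)).

type B_6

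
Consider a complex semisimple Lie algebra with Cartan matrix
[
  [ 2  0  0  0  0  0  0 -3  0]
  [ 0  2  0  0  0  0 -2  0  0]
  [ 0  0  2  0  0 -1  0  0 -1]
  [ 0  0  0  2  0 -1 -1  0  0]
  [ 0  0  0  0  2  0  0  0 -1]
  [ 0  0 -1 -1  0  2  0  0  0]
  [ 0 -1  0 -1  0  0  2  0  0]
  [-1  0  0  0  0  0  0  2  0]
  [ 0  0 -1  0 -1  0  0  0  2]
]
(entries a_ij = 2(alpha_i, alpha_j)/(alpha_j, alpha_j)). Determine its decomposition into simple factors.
The diagram associated to this matrix has two connected components: the simple roots {alpha_2, alpha_3, alpha_4, alpha_5, alpha_6, alpha_7, alpha_9} form a chain of 7 nodes with a double edge at one end; the terminal node there is the unique long simple root (C_7), and {alpha_1, alpha_8} form two nodes joined by a triple edge (G_2). A semisimple Lie algebra decomposes uniquely as the direct sum of simple ideals, one per connected component of its Dynkin diagram, so g ≅ C_7 ⊕ G_2 (dimension 105 + 14 = 119).

C_7 + G_2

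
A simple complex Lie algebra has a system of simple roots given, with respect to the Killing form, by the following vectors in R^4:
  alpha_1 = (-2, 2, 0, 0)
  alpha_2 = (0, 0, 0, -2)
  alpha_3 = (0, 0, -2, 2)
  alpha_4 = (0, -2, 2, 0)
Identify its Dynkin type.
Compute the Cartan integers a_ij = 2(alpha_i, alpha_j)/(alpha_j, alpha_j); the resulting 4x4 Cartan matrix is
[[2, 0, 0, -1], [0, 2, -1, 0], [0, -2, 2, -1], [-1, 0, -1, 2]].
The roots have two lengths (squared-length ratio 2:1); the short ones are alpha_{2}. The associated Dynkin diagram is a chain of 4 nodes with a double edge at one end; the terminal node there is the unique short simple root (B_4), so the type is B_4 (the algebra so(9)).

B4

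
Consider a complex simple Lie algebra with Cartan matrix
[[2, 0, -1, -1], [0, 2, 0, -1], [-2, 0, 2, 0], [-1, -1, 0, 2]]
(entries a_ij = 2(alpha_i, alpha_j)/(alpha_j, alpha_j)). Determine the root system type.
The matrix has rank 4 with 2's on the diagonal. Reading the off-diagonal entries as Dynkin edges (a single edge where a_ij = a_ji = -1; a double or triple edge where a_ij * a_ji = 2 or 3), the diagram is a chain of 4 nodes with a double edge at one end; the terminal node there is the unique long simple root (C_4). One simple-root ordering that puts it in standard form is (alpha_2, alpha_4, alpha_1, alpha_3). So the algebra is type C_4, i.e. sp(8).

C_4 (sp(8))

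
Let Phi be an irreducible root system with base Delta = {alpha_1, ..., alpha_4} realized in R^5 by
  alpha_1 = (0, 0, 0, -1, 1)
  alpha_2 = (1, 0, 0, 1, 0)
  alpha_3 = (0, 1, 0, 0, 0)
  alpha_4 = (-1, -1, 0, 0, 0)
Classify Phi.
type B_4

Compute the Cartan integers a_ij = 2(alpha_i, alpha_j)/(alpha_j, alpha_j); the resulting 4x4 Cartan matrix is
[[2, -1, 0, 0], [-1, 2, 0, -1], [0, 0, 2, -1], [0, -1, -2, 2]].
The roots have two lengths (squared-length ratio 2:1); the short ones are alpha_{3}. The associated Dynkin diagram is a chain of 4 nodes with a double edge at one end; the terminal node there is the unique short simple root (B_4), so the type is B_4 (the algebra so(9)).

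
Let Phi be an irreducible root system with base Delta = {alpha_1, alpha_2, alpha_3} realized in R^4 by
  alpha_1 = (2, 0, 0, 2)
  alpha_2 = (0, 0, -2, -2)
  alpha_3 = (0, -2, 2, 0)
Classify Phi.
Compute the Cartan integers a_ij = 2(alpha_i, alpha_j)/(alpha_j, alpha_j); the resulting 3x3 Cartan matrix is
[[2, -1, 0], [-1, 2, -1], [0, -1, 2]].
All simple roots have the same length, so the diagram is simply laced. The associated Dynkin diagram is a chain of 3 nodes with single edges (A_3), so the type is A_3 (the algebra sl(4)).

type A_3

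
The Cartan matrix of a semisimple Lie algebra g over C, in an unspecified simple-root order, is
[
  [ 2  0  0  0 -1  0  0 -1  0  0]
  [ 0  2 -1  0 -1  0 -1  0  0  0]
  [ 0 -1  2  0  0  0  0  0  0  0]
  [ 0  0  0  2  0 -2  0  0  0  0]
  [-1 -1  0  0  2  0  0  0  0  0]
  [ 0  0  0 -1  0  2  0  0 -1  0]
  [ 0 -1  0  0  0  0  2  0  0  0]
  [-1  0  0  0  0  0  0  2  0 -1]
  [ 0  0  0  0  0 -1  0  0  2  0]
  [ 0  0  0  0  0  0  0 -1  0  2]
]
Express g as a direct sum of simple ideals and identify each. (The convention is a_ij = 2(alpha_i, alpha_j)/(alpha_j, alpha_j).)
C3 + D7

The diagram associated to this matrix has two connected components: the simple roots {alpha_4, alpha_6, alpha_9} form a chain of 3 nodes with a double edge at one end; the terminal node there is the unique long simple root (C_3), and {alpha_1, alpha_2, alpha_3, alpha_5, alpha_7, alpha_8, alpha_10} form a chain of 5 nodes with a fork of two nodes at one end (D_7). A semisimple Lie algebra decomposes uniquely as the direct sum of simple ideals, one per connected component of its Dynkin diagram, so g ≅ C_3 ⊕ D_7 (dimension 21 + 91 = 112).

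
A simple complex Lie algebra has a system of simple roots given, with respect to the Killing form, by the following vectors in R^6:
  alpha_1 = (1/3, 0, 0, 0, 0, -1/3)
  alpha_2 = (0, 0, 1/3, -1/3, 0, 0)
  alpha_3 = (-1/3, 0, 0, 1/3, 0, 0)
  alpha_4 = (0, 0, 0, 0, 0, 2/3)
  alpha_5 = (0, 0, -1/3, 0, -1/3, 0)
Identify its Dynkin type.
type C_5

Compute the Cartan integers a_ij = 2(alpha_i, alpha_j)/(alpha_j, alpha_j); the resulting 5x5 Cartan matrix is
[[2, 0, -1, -1, 0], [0, 2, -1, 0, -1], [-1, -1, 2, 0, 0], [-2, 0, 0, 2, 0], [0, -1, 0, 0, 2]].
The roots have two lengths (squared-length ratio 2:1); the short ones are alpha_{1,2,3,5}. The associated Dynkin diagram is a chain of 5 nodes with a double edge at one end; the terminal node there is the unique long simple root (C_5), so the type is C_5 (the algebra sp(10)).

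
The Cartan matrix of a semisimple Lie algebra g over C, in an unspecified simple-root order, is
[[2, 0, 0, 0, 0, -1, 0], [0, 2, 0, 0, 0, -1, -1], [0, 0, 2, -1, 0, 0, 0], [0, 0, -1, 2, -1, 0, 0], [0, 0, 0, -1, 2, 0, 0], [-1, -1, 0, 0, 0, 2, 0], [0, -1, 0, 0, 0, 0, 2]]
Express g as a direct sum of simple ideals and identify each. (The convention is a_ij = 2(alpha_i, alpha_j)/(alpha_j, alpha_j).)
The diagram associated to this matrix has two connected components: the simple roots {alpha_3, alpha_4, alpha_5} form a chain of 3 nodes with single edges (A_3), and {alpha_1, alpha_2, alpha_6, alpha_7} form a chain of 4 nodes with single edges (A_4). A semisimple Lie algebra decomposes uniquely as the direct sum of simple ideals, one per connected component of its Dynkin diagram, so g ≅ A_3 ⊕ A_4 (dimension 15 + 24 = 39).

A3 + A4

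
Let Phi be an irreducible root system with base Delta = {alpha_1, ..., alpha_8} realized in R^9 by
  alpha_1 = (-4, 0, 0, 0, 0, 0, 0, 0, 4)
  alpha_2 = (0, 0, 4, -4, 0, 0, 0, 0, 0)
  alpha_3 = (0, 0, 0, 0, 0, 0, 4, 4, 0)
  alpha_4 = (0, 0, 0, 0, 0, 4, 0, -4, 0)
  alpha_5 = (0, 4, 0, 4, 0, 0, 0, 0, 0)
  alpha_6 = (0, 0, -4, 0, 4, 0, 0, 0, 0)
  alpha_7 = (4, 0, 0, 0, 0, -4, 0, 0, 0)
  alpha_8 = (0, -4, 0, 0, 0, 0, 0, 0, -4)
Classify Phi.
type A_8

Compute the Cartan integers a_ij = 2(alpha_i, alpha_j)/(alpha_j, alpha_j); the resulting 8x8 Cartan matrix is
[[2, 0, 0, 0, 0, 0, -1, -1], [0, 2, 0, 0, -1, -1, 0, 0], [0, 0, 2, -1, 0, 0, 0, 0], [0, 0, -1, 2, 0, 0, -1, 0], [0, -1, 0, 0, 2, 0, 0, -1], [0, -1, 0, 0, 0, 2, 0, 0], [-1, 0, 0, -1, 0, 0, 2, 0], [-1, 0, 0, 0, -1, 0, 0, 2]].
All simple roots have the same length, so the diagram is simply laced. The associated Dynkin diagram is a chain of 8 nodes with single edges (A_8), so the type is A_8 (the algebra sl(9)).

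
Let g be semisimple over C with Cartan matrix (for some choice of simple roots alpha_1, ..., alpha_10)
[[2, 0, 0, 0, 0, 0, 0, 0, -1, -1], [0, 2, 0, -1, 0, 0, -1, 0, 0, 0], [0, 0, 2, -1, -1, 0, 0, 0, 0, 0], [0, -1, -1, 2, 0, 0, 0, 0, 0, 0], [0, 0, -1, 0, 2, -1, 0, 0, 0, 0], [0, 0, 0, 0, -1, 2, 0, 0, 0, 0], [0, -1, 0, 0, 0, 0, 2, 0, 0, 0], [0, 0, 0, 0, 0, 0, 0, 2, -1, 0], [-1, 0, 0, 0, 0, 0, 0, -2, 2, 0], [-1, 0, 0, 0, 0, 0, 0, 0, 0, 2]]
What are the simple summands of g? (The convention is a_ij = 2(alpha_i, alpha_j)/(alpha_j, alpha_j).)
The diagram associated to this matrix has two connected components: the simple roots {alpha_2, alpha_3, alpha_4, alpha_5, alpha_6, alpha_7} form a chain of 6 nodes with single edges (A_6), and {alpha_1, alpha_8, alpha_9, alpha_10} form a chain of 4 nodes with a double edge at one end; the terminal node there is the unique short simple root (B_4). A semisimple Lie algebra decomposes uniquely as the direct sum of simple ideals, one per connected component of its Dynkin diagram, so g ≅ A_6 ⊕ B_4 (dimension 48 + 36 = 84).

A_6 (sl(7)) ⊕ B_4 (so(9))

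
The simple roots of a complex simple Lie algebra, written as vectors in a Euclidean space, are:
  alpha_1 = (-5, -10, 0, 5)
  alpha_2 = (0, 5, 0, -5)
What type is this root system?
G_2

Compute the Cartan integers a_ij = 2(alpha_i, alpha_j)/(alpha_j, alpha_j); the resulting 2x2 Cartan matrix is
[[2, -3], [-1, 2]].
The roots have two lengths (squared-length ratio 3:1); the short ones are alpha_{2}. The associated Dynkin diagram is two nodes joined by a triple edge (G_2), so the type is G_2.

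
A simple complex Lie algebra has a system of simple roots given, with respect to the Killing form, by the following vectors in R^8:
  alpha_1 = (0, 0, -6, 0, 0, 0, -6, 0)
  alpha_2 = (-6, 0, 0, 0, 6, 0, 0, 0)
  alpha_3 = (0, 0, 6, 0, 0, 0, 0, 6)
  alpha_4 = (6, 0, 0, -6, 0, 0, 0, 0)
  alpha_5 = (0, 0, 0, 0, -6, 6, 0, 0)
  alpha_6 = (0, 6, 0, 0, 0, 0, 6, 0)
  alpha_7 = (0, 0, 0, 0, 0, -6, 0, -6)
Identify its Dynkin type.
A_7 (sl(8))

Compute the Cartan integers a_ij = 2(alpha_i, alpha_j)/(alpha_j, alpha_j); the resulting 7x7 Cartan matrix is
[[2, 0, -1, 0, 0, -1, 0], [0, 2, 0, -1, -1, 0, 0], [-1, 0, 2, 0, 0, 0, -1], [0, -1, 0, 2, 0, 0, 0], [0, -1, 0, 0, 2, 0, -1], [-1, 0, 0, 0, 0, 2, 0], [0, 0, -1, 0, -1, 0, 2]].
All simple roots have the same length, so the diagram is simply laced. The associated Dynkin diagram is a chain of 7 nodes with single edges (A_7), so the type is A_7 (the algebra sl(8)).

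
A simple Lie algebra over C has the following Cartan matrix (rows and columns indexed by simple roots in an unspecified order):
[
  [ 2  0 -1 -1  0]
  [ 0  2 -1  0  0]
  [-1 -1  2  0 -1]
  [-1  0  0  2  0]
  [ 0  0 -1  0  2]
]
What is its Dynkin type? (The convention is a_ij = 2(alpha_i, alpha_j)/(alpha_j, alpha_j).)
The matrix has rank 5 with 2's on the diagonal. Reading the off-diagonal entries as Dynkin edges (a single edge where a_ij = a_ji = -1; a double or triple edge where a_ij * a_ji = 2 or 3), the diagram is a chain of 3 nodes with a fork of two nodes at one end (D_5). One simple-root ordering that puts it in standard form is (alpha_4, alpha_1, alpha_3, alpha_2, alpha_5). So the algebra is type D_5, i.e. so(10).

D_5 (so(10))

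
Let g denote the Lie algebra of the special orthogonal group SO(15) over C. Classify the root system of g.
type B_7

This is so(15) with 15 odd, which has dimension 15(15-1)/2 = 105 and rank (15-1)/2 = 7. In the classification of classical Lie algebras, the orthogonal algebra so(2n+1) in an odd number of variables has type B_n; here n = 7, so the Dynkin diagram is a chain of 7 nodes with a double edge at one end; the terminal node there is the unique short simple root (B_7). Hence the type is B_7.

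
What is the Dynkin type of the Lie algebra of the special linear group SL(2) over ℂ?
A1

This is sl(2), which has dimension 2^2 - 1 = 3 and rank 2 - 1 = 1 (a Cartan subalgebra is the diagonal traceless matrices). In the classification of classical Lie algebras, the special linear algebra sl(n+1) has type A_n; here n = 1, so the Dynkin diagram is a chain of 1 nodes with single edges (A_1). Hence the type is A_1.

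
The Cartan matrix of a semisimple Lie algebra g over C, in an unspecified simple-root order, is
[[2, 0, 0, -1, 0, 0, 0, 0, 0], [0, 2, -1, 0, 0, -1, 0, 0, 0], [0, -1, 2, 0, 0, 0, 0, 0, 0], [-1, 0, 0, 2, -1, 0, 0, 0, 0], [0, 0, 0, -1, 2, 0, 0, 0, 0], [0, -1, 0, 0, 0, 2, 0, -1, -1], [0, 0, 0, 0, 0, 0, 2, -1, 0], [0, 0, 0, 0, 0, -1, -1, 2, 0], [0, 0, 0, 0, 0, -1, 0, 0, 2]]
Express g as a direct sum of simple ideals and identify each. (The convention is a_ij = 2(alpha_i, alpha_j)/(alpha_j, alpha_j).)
The diagram associated to this matrix has two connected components: the simple roots {alpha_1, alpha_4, alpha_5} form a chain of 3 nodes with single edges (A_3), and {alpha_2, alpha_3, alpha_6, alpha_7, alpha_8, alpha_9} form a chain of 5 nodes with one extra node attached to the third node from one end (E_6). A semisimple Lie algebra decomposes uniquely as the direct sum of simple ideals, one per connected component of its Dynkin diagram, so g ≅ A_3 ⊕ E_6 (dimension 15 + 78 = 93).

A_3 (sl(4)) + E_6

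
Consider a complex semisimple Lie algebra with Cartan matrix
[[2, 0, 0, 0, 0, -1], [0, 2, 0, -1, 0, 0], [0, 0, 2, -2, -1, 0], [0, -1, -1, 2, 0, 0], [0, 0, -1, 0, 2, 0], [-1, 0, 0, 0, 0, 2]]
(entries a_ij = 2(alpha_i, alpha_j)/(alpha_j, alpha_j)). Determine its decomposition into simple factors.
A_2 (sl(3)) + F_4

The diagram associated to this matrix has two connected components: the simple roots {alpha_1, alpha_6} form a chain of 2 nodes with single edges (A_2), and {alpha_2, alpha_3, alpha_4, alpha_5} form a chain of 4 nodes with a double edge between the middle two (F_4). A semisimple Lie algebra decomposes uniquely as the direct sum of simple ideals, one per connected component of its Dynkin diagram, so g ≅ A_2 ⊕ F_4 (dimension 8 + 52 = 60).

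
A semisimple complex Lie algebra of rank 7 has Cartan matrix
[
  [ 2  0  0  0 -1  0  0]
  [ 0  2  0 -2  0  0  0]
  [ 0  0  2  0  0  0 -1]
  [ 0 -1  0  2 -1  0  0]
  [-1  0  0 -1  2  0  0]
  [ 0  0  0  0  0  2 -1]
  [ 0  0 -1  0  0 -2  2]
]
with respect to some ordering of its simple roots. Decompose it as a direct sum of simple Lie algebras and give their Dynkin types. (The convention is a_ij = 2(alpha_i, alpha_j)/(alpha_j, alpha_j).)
The diagram associated to this matrix has two connected components: the simple roots {alpha_3, alpha_6, alpha_7} form a chain of 3 nodes with a double edge at one end; the terminal node there is the unique short simple root (B_3), and {alpha_1, alpha_2, alpha_4, alpha_5} form a chain of 4 nodes with a double edge at one end; the terminal node there is the unique long simple root (C_4). A semisimple Lie algebra decomposes uniquely as the direct sum of simple ideals, one per connected component of its Dynkin diagram, so g ≅ B_3 ⊕ C_4 (dimension 21 + 36 = 57).

type B_3 ⊕ type C_4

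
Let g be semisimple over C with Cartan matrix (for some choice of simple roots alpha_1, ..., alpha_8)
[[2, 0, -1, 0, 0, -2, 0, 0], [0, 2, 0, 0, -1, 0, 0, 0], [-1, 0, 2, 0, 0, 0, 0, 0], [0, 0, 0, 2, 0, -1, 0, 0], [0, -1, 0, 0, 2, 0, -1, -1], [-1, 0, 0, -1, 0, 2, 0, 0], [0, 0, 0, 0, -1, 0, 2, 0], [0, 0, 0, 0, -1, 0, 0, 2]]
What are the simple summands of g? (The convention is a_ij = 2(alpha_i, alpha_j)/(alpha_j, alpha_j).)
The diagram associated to this matrix has two connected components: the simple roots {alpha_2, alpha_5, alpha_7, alpha_8} form a chain of 2 nodes with a fork of two nodes at one end (D_4), and {alpha_1, alpha_3, alpha_4, alpha_6} form a chain of 4 nodes with a double edge between the middle two (F_4). A semisimple Lie algebra decomposes uniquely as the direct sum of simple ideals, one per connected component of its Dynkin diagram, so g ≅ D_4 ⊕ F_4 (dimension 28 + 52 = 80).

type D_4 ⊕ type F_4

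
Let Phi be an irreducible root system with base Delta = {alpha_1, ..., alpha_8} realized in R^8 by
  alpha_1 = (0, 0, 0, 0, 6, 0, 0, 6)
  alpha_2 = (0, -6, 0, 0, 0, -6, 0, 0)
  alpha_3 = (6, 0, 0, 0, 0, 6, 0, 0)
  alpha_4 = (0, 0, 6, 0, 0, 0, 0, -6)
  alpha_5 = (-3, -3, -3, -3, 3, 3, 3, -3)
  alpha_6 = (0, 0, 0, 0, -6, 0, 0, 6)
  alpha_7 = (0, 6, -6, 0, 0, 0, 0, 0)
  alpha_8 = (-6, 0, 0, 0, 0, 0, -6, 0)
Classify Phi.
Compute the Cartan integers a_ij = 2(alpha_i, alpha_j)/(alpha_j, alpha_j); the resulting 8x8 Cartan matrix is
[[2, 0, 0, -1, 0, 0, 0, 0], [0, 2, -1, 0, 0, 0, -1, 0], [0, -1, 2, 0, 0, 0, 0, -1], [-1, 0, 0, 2, 0, -1, -1, 0], [0, 0, 0, 0, 2, -1, 0, 0], [0, 0, 0, -1, -1, 2, 0, 0], [0, -1, 0, -1, 0, 0, 2, 0], [0, 0, -1, 0, 0, 0, 0, 2]].
All simple roots have the same length, so the diagram is simply laced. The associated Dynkin diagram is a chain of 7 nodes with one extra node attached to the third node from one end (E_8), so the type is E_8.

E8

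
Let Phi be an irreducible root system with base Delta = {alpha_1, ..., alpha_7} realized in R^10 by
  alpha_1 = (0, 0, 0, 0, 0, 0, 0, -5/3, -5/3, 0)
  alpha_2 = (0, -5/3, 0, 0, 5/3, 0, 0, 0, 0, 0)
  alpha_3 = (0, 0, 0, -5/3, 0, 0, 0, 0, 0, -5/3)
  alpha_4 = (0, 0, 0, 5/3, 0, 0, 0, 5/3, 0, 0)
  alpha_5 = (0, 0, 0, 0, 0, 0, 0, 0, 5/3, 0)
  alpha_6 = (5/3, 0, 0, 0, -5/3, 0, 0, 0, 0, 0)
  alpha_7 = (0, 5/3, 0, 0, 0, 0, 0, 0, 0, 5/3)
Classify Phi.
B_7

Compute the Cartan integers a_ij = 2(alpha_i, alpha_j)/(alpha_j, alpha_j); the resulting 7x7 Cartan matrix is
[[2, 0, 0, -1, -2, 0, 0], [0, 2, 0, 0, 0, -1, -1], [0, 0, 2, -1, 0, 0, -1], [-1, 0, -1, 2, 0, 0, 0], [-1, 0, 0, 0, 2, 0, 0], [0, -1, 0, 0, 0, 2, 0], [0, -1, -1, 0, 0, 0, 2]].
The roots have two lengths (squared-length ratio 2:1); the short ones are alpha_{5}. The associated Dynkin diagram is a chain of 7 nodes with a double edge at one end; the terminal node there is the unique short simple root (B_7), so the type is B_7 (the algebra so(15)).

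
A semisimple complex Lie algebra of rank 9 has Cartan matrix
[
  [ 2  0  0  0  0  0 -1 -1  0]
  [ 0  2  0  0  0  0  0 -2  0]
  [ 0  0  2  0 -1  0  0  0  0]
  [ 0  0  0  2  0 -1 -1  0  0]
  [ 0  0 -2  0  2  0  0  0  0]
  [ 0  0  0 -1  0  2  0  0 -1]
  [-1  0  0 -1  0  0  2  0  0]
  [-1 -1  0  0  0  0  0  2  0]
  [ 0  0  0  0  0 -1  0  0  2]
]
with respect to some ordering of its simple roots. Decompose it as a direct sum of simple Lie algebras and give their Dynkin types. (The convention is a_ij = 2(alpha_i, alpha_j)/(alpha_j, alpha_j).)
The diagram associated to this matrix has two connected components: the simple roots {alpha_3, alpha_5} form a chain of 2 nodes with a double edge at one end; the terminal node there is the unique short simple root (B_2), and {alpha_1, alpha_2, alpha_4, alpha_6, alpha_7, alpha_8, alpha_9} form a chain of 7 nodes with a double edge at one end; the terminal node there is the unique long simple root (C_7). A semisimple Lie algebra decomposes uniquely as the direct sum of simple ideals, one per connected component of its Dynkin diagram, so g ≅ B_2 ⊕ C_7 (dimension 10 + 105 = 115).

B_2 + C_7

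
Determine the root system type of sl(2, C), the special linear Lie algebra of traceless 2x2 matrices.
This is sl(2), which has dimension 2^2 - 1 = 3 and rank 2 - 1 = 1 (a Cartan subalgebra is the diagonal traceless matrices). In the classification of classical Lie algebras, the special linear algebra sl(n+1) has type A_n; here n = 1, so the Dynkin diagram is a chain of 1 nodes with single edges (A_1). Hence the type is A_1.

A_1 (sl(2))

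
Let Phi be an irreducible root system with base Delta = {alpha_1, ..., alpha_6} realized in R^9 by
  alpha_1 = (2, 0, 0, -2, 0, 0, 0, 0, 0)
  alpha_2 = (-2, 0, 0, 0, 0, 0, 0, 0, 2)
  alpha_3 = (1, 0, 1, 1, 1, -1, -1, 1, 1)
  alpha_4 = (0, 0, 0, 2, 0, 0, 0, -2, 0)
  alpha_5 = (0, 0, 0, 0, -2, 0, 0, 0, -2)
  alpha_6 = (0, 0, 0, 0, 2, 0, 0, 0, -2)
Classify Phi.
Compute the Cartan integers a_ij = 2(alpha_i, alpha_j)/(alpha_j, alpha_j); the resulting 6x6 Cartan matrix is
[[2, -1, 0, -1, 0, 0], [-1, 2, 0, 0, -1, -1], [0, 0, 2, 0, -1, 0], [-1, 0, 0, 2, 0, 0], [0, -1, -1, 0, 2, 0], [0, -1, 0, 0, 0, 2]].
All simple roots have the same length, so the diagram is simply laced. The associated Dynkin diagram is a chain of 5 nodes with one extra node attached to the third node from one end (E_6), so the type is E_6.

E_6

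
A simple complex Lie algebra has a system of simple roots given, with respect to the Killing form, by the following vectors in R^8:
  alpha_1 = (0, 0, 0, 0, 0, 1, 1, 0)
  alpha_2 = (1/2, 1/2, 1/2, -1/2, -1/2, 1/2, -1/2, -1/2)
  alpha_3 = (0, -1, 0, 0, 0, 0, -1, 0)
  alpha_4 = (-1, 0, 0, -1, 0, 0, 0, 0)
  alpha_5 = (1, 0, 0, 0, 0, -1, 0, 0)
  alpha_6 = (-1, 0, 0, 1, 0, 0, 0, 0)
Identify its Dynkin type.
Compute the Cartan integers a_ij = 2(alpha_i, alpha_j)/(alpha_j, alpha_j); the resulting 6x6 Cartan matrix is
[[2, 0, -1, 0, -1, 0], [0, 2, 0, 0, 0, -1], [-1, 0, 2, 0, 0, 0], [0, 0, 0, 2, -1, 0], [-1, 0, 0, -1, 2, -1], [0, -1, 0, 0, -1, 2]].
All simple roots have the same length, so the diagram is simply laced. The associated Dynkin diagram is a chain of 5 nodes with one extra node attached to the third node from one end (E_6), so the type is E_6.

E_6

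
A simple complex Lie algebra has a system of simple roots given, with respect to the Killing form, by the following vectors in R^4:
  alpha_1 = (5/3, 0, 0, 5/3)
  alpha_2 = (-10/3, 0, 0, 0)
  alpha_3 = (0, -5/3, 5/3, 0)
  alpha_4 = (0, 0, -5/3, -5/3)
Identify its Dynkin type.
C_4

Compute the Cartan integers a_ij = 2(alpha_i, alpha_j)/(alpha_j, alpha_j); the resulting 4x4 Cartan matrix is
[[2, -1, 0, -1], [-2, 2, 0, 0], [0, 0, 2, -1], [-1, 0, -1, 2]].
The roots have two lengths (squared-length ratio 2:1); the short ones are alpha_{1,3,4}. The associated Dynkin diagram is a chain of 4 nodes with a double edge at one end; the terminal node there is the unique long simple root (C_4), so the type is C_4 (the algebra sp(8)).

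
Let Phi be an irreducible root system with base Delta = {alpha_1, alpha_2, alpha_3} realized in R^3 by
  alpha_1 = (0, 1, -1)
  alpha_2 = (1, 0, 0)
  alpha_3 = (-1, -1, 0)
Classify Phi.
type B_3

Compute the Cartan integers a_ij = 2(alpha_i, alpha_j)/(alpha_j, alpha_j); the resulting 3x3 Cartan matrix is
[[2, 0, -1], [0, 2, -1], [-1, -2, 2]].
The roots have two lengths (squared-length ratio 2:1); the short ones are alpha_{2}. The associated Dynkin diagram is a chain of 3 nodes with a double edge at one end; the terminal node there is the unique short simple root (B_3), so the type is B_3 (the algebra so(7)).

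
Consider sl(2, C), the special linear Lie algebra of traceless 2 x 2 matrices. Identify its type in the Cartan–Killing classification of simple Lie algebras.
A_1 (sl(2))

This is sl(2), which has dimension 2^2 - 1 = 3 and rank 2 - 1 = 1 (a Cartan subalgebra is the diagonal traceless matrices). In the classification of classical Lie algebras, the special linear algebra sl(n+1) has type A_n; here n = 1, so the Dynkin diagram is a chain of 1 nodes with single edges (A_1). Hence the type is A_1.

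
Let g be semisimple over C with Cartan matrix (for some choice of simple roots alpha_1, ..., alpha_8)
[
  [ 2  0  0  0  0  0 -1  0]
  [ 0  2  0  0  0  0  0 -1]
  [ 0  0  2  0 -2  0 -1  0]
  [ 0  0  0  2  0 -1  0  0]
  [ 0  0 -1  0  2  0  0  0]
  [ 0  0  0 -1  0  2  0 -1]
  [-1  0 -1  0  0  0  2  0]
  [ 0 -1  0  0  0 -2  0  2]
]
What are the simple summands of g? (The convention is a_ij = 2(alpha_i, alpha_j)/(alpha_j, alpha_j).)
B_4 (so(9)) + F_4

The diagram associated to this matrix has two connected components: the simple roots {alpha_1, alpha_3, alpha_5, alpha_7} form a chain of 4 nodes with a double edge at one end; the terminal node there is the unique short simple root (B_4), and {alpha_2, alpha_4, alpha_6, alpha_8} form a chain of 4 nodes with a double edge between the middle two (F_4). A semisimple Lie algebra decomposes uniquely as the direct sum of simple ideals, one per connected component of its Dynkin diagram, so g ≅ B_4 ⊕ F_4 (dimension 36 + 52 = 88).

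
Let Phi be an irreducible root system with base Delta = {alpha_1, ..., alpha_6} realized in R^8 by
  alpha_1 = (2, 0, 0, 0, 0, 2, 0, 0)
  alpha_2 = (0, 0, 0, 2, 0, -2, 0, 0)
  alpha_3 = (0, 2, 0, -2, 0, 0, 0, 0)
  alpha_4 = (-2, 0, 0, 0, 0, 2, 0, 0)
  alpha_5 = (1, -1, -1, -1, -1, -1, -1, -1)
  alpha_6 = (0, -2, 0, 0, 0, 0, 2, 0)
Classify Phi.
Compute the Cartan integers a_ij = 2(alpha_i, alpha_j)/(alpha_j, alpha_j); the resulting 6x6 Cartan matrix is
[[2, -1, 0, 0, 0, 0], [-1, 2, -1, -1, 0, 0], [0, -1, 2, 0, 0, -1], [0, -1, 0, 2, -1, 0], [0, 0, 0, -1, 2, 0], [0, 0, -1, 0, 0, 2]].
All simple roots have the same length, so the diagram is simply laced. The associated Dynkin diagram is a chain of 5 nodes with one extra node attached to the third node from one end (E_6), so the type is E_6.

type E_6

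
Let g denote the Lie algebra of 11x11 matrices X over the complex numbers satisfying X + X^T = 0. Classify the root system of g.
B5

This is so(11) with 11 odd, which has dimension 11(11-1)/2 = 55 and rank (11-1)/2 = 5. In the classification of classical Lie algebras, the orthogonal algebra so(2n+1) in an odd number of variables has type B_n; here n = 5, so the Dynkin diagram is a chain of 5 nodes with a double edge at one end; the terminal node there is the unique short simple root (B_5). Hence the type is B_5.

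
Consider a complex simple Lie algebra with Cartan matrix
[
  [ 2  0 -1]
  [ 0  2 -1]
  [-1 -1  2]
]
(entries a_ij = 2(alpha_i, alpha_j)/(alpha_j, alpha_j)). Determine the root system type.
A_3

The matrix has rank 3 with 2's on the diagonal. Reading the off-diagonal entries as Dynkin edges (a single edge where a_ij = a_ji = -1; a double or triple edge where a_ij * a_ji = 2 or 3), the diagram is a chain of 3 nodes with single edges (A_3). One simple-root ordering that puts it in standard form is (alpha_1, alpha_3, alpha_2). So the algebra is type A_3, i.e. sl(4).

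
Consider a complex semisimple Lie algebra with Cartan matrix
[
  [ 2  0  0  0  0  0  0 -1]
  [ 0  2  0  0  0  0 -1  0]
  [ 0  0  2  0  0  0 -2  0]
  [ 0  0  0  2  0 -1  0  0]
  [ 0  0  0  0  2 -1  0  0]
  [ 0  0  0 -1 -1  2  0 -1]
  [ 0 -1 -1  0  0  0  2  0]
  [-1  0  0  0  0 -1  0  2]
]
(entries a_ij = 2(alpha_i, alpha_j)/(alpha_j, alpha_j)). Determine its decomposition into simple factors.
The diagram associated to this matrix has two connected components: the simple roots {alpha_2, alpha_3, alpha_7} form a chain of 3 nodes with a double edge at one end; the terminal node there is the unique long simple root (C_3), and {alpha_1, alpha_4, alpha_5, alpha_6, alpha_8} form a chain of 3 nodes with a fork of two nodes at one end (D_5). A semisimple Lie algebra decomposes uniquely as the direct sum of simple ideals, one per connected component of its Dynkin diagram, so g ≅ C_3 ⊕ D_5 (dimension 21 + 45 = 66).

type C_3 + type D_5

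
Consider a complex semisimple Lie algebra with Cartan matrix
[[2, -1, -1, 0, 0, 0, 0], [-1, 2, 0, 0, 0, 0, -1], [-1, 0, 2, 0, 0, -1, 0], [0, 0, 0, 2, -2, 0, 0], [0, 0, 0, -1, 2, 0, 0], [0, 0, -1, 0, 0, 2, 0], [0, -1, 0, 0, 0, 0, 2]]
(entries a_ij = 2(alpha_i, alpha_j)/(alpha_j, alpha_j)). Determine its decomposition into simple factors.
The diagram associated to this matrix has two connected components: the simple roots {alpha_1, alpha_2, alpha_3, alpha_6, alpha_7} form a chain of 5 nodes with single edges (A_5), and {alpha_4, alpha_5} form a chain of 2 nodes with a double edge at one end; the terminal node there is the unique short simple root (B_2). A semisimple Lie algebra decomposes uniquely as the direct sum of simple ideals, one per connected component of its Dynkin diagram, so g ≅ A_5 ⊕ B_2 (dimension 35 + 10 = 45).

A_5 + B_2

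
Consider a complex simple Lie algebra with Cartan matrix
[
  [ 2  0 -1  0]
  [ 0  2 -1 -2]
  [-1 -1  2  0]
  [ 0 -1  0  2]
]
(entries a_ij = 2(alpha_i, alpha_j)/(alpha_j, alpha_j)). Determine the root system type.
B4

The matrix has rank 4 with 2's on the diagonal. Reading the off-diagonal entries as Dynkin edges (a single edge where a_ij = a_ji = -1; a double or triple edge where a_ij * a_ji = 2 or 3), the diagram is a chain of 4 nodes with a double edge at one end; the terminal node there is the unique short simple root (B_4). One simple-root ordering that puts it in standard form is (alpha_1, alpha_3, alpha_2, alpha_4). So the algebra is type B_4, i.e. so(9).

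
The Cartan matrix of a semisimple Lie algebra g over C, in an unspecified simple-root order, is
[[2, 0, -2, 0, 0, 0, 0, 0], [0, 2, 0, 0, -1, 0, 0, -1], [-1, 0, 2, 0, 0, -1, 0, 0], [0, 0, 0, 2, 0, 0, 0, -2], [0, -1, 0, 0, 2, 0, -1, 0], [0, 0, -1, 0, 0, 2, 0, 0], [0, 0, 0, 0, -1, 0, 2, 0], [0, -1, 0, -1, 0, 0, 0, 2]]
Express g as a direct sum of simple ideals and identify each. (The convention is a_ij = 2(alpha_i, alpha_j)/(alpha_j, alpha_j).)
The diagram associated to this matrix has two connected components: the simple roots {alpha_1, alpha_3, alpha_6} form a chain of 3 nodes with a double edge at one end; the terminal node there is the unique long simple root (C_3), and {alpha_2, alpha_4, alpha_5, alpha_7, alpha_8} form a chain of 5 nodes with a double edge at one end; the terminal node there is the unique long simple root (C_5). A semisimple Lie algebra decomposes uniquely as the direct sum of simple ideals, one per connected component of its Dynkin diagram, so g ≅ C_3 ⊕ C_5 (dimension 21 + 55 = 76).

type C_3 ⊕ type C_5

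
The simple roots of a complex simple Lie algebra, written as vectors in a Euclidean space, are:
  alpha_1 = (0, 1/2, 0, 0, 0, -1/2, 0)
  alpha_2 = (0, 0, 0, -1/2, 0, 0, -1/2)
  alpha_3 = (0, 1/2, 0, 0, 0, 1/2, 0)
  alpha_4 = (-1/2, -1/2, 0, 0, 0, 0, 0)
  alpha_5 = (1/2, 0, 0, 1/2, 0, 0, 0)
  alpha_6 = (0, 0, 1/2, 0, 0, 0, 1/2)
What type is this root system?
D_6 (so(12))

Compute the Cartan integers a_ij = 2(alpha_i, alpha_j)/(alpha_j, alpha_j); the resulting 6x6 Cartan matrix is
[[2, 0, 0, -1, 0, 0], [0, 2, 0, 0, -1, -1], [0, 0, 2, -1, 0, 0], [-1, 0, -1, 2, -1, 0], [0, -1, 0, -1, 2, 0], [0, -1, 0, 0, 0, 2]].
All simple roots have the same length, so the diagram is simply laced. The associated Dynkin diagram is a chain of 4 nodes with a fork of two nodes at one end (D_6), so the type is D_6 (the algebra so(12)).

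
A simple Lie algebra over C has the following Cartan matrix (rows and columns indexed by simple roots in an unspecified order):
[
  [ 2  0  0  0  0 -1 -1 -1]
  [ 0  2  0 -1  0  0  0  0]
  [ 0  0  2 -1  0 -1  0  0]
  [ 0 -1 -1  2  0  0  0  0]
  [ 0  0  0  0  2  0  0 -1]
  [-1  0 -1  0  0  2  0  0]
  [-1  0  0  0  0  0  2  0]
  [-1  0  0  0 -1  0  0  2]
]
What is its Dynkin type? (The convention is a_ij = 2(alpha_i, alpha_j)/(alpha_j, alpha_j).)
E_8

The matrix has rank 8 with 2's on the diagonal. Reading the off-diagonal entries as Dynkin edges (a single edge where a_ij = a_ji = -1; a double or triple edge where a_ij * a_ji = 2 or 3), the diagram is a chain of 7 nodes with one extra node attached to the third node from one end (E_8). One simple-root ordering that puts it in standard form is (alpha_5, alpha_7, alpha_8, alpha_1, alpha_6, alpha_3, alpha_4, alpha_2). So the algebra is type E_8.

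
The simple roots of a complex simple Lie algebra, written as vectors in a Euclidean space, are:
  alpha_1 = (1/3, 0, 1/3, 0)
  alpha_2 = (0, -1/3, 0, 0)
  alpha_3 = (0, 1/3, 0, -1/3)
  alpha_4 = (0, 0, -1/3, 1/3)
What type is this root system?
Compute the Cartan integers a_ij = 2(alpha_i, alpha_j)/(alpha_j, alpha_j); the resulting 4x4 Cartan matrix is
[[2, 0, 0, -1], [0, 2, -1, 0], [0, -2, 2, -1], [-1, 0, -1, 2]].
The roots have two lengths (squared-length ratio 2:1); the short ones are alpha_{2}. The associated Dynkin diagram is a chain of 4 nodes with a double edge at one end; the terminal node there is the unique short simple root (B_4), so the type is B_4 (the algebra so(9)).

B_4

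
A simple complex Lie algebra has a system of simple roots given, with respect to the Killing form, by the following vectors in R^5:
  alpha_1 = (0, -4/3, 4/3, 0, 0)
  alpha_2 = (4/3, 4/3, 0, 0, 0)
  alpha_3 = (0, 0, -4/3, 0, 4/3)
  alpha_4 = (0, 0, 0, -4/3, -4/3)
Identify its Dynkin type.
Compute the Cartan integers a_ij = 2(alpha_i, alpha_j)/(alpha_j, alpha_j); the resulting 4x4 Cartan matrix is
[[2, -1, -1, 0], [-1, 2, 0, 0], [-1, 0, 2, -1], [0, 0, -1, 2]].
All simple roots have the same length, so the diagram is simply laced. The associated Dynkin diagram is a chain of 4 nodes with single edges (A_4), so the type is A_4 (the algebra sl(5)).

type A_4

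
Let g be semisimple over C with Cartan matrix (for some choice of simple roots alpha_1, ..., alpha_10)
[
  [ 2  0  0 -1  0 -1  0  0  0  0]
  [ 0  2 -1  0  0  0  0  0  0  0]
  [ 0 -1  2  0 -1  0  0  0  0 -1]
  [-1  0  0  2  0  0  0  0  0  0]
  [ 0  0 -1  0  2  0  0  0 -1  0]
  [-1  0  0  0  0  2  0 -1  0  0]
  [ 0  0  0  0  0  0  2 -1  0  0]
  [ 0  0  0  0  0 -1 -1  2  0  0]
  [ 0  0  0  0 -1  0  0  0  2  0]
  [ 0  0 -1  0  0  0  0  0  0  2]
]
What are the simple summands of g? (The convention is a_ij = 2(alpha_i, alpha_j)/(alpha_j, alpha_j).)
A_5 (sl(6)) ⊕ D_5 (so(10))

The diagram associated to this matrix has two connected components: the simple roots {alpha_1, alpha_4, alpha_6, alpha_7, alpha_8} form a chain of 5 nodes with single edges (A_5), and {alpha_2, alpha_3, alpha_5, alpha_9, alpha_10} form a chain of 3 nodes with a fork of two nodes at one end (D_5). A semisimple Lie algebra decomposes uniquely as the direct sum of simple ideals, one per connected component of its Dynkin diagram, so g ≅ A_5 ⊕ D_5 (dimension 35 + 45 = 80).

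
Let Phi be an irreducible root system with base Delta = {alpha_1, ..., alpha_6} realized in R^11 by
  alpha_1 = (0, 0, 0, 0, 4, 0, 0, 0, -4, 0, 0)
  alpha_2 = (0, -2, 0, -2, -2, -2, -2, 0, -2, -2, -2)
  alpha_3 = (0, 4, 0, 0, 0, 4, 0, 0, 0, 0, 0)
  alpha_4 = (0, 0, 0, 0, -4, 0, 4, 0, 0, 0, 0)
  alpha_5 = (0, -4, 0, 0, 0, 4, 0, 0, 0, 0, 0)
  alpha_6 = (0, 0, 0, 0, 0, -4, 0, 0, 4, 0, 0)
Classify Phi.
Compute the Cartan integers a_ij = 2(alpha_i, alpha_j)/(alpha_j, alpha_j); the resulting 6x6 Cartan matrix is
[[2, 0, 0, -1, 0, -1], [0, 2, -1, 0, 0, 0], [0, -1, 2, 0, 0, -1], [-1, 0, 0, 2, 0, 0], [0, 0, 0, 0, 2, -1], [-1, 0, -1, 0, -1, 2]].
All simple roots have the same length, so the diagram is simply laced. The associated Dynkin diagram is a chain of 5 nodes with one extra node attached to the third node from one end (E_6), so the type is E_6.

E_6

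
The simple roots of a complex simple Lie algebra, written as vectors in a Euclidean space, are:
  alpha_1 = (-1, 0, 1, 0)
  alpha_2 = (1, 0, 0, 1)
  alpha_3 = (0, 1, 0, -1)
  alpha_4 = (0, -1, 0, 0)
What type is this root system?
Compute the Cartan integers a_ij = 2(alpha_i, alpha_j)/(alpha_j, alpha_j); the resulting 4x4 Cartan matrix is
[[2, -1, 0, 0], [-1, 2, -1, 0], [0, -1, 2, -2], [0, 0, -1, 2]].
The roots have two lengths (squared-length ratio 2:1); the short ones are alpha_{4}. The associated Dynkin diagram is a chain of 4 nodes with a double edge at one end; the terminal node there is the unique short simple root (B_4), so the type is B_4 (the algebra so(9)).

B_4 (so(9))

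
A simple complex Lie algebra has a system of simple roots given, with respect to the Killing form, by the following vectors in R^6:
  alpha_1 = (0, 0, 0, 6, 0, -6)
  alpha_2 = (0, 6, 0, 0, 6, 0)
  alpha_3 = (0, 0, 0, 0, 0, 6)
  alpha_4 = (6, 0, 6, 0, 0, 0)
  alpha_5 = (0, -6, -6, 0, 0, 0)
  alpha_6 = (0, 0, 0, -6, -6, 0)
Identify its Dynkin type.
Compute the Cartan integers a_ij = 2(alpha_i, alpha_j)/(alpha_j, alpha_j); the resulting 6x6 Cartan matrix is
[[2, 0, -2, 0, 0, -1], [0, 2, 0, 0, -1, -1], [-1, 0, 2, 0, 0, 0], [0, 0, 0, 2, -1, 0], [0, -1, 0, -1, 2, 0], [-1, -1, 0, 0, 0, 2]].
The roots have two lengths (squared-length ratio 2:1); the short ones are alpha_{3}. The associated Dynkin diagram is a chain of 6 nodes with a double edge at one end; the terminal node there is the unique short simple root (B_6), so the type is B_6 (the algebra so(13)).

B_6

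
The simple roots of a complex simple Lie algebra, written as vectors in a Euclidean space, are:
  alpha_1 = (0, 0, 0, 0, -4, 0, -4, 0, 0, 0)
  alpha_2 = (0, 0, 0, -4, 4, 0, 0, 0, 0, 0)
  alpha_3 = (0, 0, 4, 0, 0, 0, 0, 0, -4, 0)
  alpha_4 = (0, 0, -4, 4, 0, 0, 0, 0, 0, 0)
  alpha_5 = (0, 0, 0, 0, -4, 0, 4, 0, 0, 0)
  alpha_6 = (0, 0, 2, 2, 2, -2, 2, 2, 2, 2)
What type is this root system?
E_6

Compute the Cartan integers a_ij = 2(alpha_i, alpha_j)/(alpha_j, alpha_j); the resulting 6x6 Cartan matrix is
[[2, -1, 0, 0, 0, -1], [-1, 2, 0, -1, -1, 0], [0, 0, 2, -1, 0, 0], [0, -1, -1, 2, 0, 0], [0, -1, 0, 0, 2, 0], [-1, 0, 0, 0, 0, 2]].
All simple roots have the same length, so the diagram is simply laced. The associated Dynkin diagram is a chain of 5 nodes with one extra node attached to the third node from one end (E_6), so the type is E_6.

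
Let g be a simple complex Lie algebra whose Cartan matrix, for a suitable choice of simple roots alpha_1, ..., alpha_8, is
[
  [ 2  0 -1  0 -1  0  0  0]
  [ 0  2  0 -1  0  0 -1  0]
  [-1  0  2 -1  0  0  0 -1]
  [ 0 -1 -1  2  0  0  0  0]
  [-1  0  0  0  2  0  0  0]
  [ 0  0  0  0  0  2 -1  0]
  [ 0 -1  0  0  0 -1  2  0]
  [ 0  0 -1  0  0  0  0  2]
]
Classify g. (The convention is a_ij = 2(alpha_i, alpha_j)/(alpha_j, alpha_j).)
The matrix has rank 8 with 2's on the diagonal. Reading the off-diagonal entries as Dynkin edges (a single edge where a_ij = a_ji = -1; a double or triple edge where a_ij * a_ji = 2 or 3), the diagram is a chain of 7 nodes with one extra node attached to the third node from one end (E_8). One simple-root ordering that puts it in standard form is (alpha_5, alpha_8, alpha_1, alpha_3, alpha_4, alpha_2, alpha_7, alpha_6). So the algebra is type E_8.

E_8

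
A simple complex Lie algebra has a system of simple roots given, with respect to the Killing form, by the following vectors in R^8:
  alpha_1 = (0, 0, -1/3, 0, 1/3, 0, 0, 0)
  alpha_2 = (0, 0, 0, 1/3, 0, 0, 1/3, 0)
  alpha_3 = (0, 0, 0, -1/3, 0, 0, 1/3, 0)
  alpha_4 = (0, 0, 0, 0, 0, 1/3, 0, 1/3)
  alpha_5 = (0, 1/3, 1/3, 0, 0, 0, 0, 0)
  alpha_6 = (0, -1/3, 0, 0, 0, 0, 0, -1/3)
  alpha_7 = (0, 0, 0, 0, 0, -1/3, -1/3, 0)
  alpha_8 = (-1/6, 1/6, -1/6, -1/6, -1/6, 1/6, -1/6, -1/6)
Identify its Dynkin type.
Compute the Cartan integers a_ij = 2(alpha_i, alpha_j)/(alpha_j, alpha_j); the resulting 8x8 Cartan matrix is
[[2, 0, 0, 0, -1, 0, 0, 0], [0, 2, 0, 0, 0, 0, -1, -1], [0, 0, 2, 0, 0, 0, -1, 0], [0, 0, 0, 2, 0, -1, -1, 0], [-1, 0, 0, 0, 2, -1, 0, 0], [0, 0, 0, -1, -1, 2, 0, 0], [0, -1, -1, -1, 0, 0, 2, 0], [0, -1, 0, 0, 0, 0, 0, 2]].
All simple roots have the same length, so the diagram is simply laced. The associated Dynkin diagram is a chain of 7 nodes with one extra node attached to the third node from one end (E_8), so the type is E_8.

type E_8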